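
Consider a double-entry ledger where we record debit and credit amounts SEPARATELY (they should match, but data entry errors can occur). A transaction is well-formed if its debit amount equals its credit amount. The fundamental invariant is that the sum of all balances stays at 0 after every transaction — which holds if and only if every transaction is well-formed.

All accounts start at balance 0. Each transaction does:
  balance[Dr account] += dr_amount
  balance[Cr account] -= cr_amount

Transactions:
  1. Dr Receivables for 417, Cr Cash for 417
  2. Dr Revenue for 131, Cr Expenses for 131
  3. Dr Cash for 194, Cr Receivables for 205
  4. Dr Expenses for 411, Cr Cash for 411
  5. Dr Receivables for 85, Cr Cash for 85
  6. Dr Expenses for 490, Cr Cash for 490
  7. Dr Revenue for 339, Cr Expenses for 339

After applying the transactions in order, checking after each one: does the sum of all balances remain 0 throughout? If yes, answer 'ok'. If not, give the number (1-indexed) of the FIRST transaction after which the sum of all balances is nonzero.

After txn 1: dr=417 cr=417 sum_balances=0
After txn 2: dr=131 cr=131 sum_balances=0
After txn 3: dr=194 cr=205 sum_balances=-11
After txn 4: dr=411 cr=411 sum_balances=-11
After txn 5: dr=85 cr=85 sum_balances=-11
After txn 6: dr=490 cr=490 sum_balances=-11
After txn 7: dr=339 cr=339 sum_balances=-11

Answer: 3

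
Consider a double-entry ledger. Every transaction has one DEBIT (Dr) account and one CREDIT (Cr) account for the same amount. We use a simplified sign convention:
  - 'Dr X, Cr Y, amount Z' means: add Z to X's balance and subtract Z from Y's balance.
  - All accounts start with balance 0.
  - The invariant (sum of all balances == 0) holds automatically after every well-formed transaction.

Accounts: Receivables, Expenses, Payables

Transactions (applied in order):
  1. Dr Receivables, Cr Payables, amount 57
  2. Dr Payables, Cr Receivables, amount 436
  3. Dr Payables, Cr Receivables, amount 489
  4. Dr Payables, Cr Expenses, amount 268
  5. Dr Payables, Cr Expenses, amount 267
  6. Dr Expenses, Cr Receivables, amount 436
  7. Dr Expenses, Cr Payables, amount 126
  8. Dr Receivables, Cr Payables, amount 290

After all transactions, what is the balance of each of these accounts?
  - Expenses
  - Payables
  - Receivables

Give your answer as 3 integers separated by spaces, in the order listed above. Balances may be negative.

After txn 1 (Dr Receivables, Cr Payables, amount 57): Payables=-57 Receivables=57
After txn 2 (Dr Payables, Cr Receivables, amount 436): Payables=379 Receivables=-379
After txn 3 (Dr Payables, Cr Receivables, amount 489): Payables=868 Receivables=-868
After txn 4 (Dr Payables, Cr Expenses, amount 268): Expenses=-268 Payables=1136 Receivables=-868
After txn 5 (Dr Payables, Cr Expenses, amount 267): Expenses=-535 Payables=1403 Receivables=-868
After txn 6 (Dr Expenses, Cr Receivables, amount 436): Expenses=-99 Payables=1403 Receivables=-1304
After txn 7 (Dr Expenses, Cr Payables, amount 126): Expenses=27 Payables=1277 Receivables=-1304
After txn 8 (Dr Receivables, Cr Payables, amount 290): Expenses=27 Payables=987 Receivables=-1014

Answer: 27 987 -1014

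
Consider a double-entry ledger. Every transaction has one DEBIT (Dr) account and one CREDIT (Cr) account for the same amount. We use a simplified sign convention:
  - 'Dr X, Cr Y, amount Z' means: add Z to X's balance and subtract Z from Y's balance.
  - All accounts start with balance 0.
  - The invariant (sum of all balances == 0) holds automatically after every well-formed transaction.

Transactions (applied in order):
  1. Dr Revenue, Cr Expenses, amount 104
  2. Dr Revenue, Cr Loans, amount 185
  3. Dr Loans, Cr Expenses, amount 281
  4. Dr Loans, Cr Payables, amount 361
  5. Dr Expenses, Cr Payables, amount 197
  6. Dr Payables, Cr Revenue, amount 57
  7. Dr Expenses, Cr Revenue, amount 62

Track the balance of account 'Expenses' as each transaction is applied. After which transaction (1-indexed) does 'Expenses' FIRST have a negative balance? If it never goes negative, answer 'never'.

Answer: 1

Derivation:
After txn 1: Expenses=-104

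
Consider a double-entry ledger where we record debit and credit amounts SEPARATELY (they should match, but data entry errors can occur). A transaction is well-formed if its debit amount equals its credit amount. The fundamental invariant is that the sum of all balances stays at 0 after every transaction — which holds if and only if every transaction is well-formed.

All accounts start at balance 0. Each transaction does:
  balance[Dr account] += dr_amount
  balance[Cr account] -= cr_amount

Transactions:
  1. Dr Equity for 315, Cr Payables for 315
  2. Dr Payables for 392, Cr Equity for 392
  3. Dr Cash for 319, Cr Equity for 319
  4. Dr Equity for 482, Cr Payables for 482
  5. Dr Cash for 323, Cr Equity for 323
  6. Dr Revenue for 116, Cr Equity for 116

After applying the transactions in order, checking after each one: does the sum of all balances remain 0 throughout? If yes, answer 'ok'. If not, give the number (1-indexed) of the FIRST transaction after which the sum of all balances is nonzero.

Answer: ok

Derivation:
After txn 1: dr=315 cr=315 sum_balances=0
After txn 2: dr=392 cr=392 sum_balances=0
After txn 3: dr=319 cr=319 sum_balances=0
After txn 4: dr=482 cr=482 sum_balances=0
After txn 5: dr=323 cr=323 sum_balances=0
After txn 6: dr=116 cr=116 sum_balances=0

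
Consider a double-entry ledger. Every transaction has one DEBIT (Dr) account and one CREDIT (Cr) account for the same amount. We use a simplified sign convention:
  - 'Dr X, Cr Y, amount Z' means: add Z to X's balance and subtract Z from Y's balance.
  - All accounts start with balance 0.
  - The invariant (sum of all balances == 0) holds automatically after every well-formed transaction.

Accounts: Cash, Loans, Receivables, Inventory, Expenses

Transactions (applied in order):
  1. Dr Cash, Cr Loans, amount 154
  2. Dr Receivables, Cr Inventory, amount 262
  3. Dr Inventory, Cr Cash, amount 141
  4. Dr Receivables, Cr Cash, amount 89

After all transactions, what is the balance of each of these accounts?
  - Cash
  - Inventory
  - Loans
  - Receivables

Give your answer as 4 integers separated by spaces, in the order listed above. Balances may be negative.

After txn 1 (Dr Cash, Cr Loans, amount 154): Cash=154 Loans=-154
After txn 2 (Dr Receivables, Cr Inventory, amount 262): Cash=154 Inventory=-262 Loans=-154 Receivables=262
After txn 3 (Dr Inventory, Cr Cash, amount 141): Cash=13 Inventory=-121 Loans=-154 Receivables=262
After txn 4 (Dr Receivables, Cr Cash, amount 89): Cash=-76 Inventory=-121 Loans=-154 Receivables=351

Answer: -76 -121 -154 351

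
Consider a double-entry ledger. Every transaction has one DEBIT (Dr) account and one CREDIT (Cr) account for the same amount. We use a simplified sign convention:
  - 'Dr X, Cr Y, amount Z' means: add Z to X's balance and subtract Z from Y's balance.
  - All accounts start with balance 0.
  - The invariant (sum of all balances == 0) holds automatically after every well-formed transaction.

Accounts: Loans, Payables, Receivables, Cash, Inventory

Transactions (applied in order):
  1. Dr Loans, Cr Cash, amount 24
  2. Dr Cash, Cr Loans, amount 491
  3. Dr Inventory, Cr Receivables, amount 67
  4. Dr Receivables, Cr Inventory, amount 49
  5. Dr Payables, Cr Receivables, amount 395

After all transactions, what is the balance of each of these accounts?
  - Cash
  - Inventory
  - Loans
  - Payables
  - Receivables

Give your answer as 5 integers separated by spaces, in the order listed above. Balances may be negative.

After txn 1 (Dr Loans, Cr Cash, amount 24): Cash=-24 Loans=24
After txn 2 (Dr Cash, Cr Loans, amount 491): Cash=467 Loans=-467
After txn 3 (Dr Inventory, Cr Receivables, amount 67): Cash=467 Inventory=67 Loans=-467 Receivables=-67
After txn 4 (Dr Receivables, Cr Inventory, amount 49): Cash=467 Inventory=18 Loans=-467 Receivables=-18
After txn 5 (Dr Payables, Cr Receivables, amount 395): Cash=467 Inventory=18 Loans=-467 Payables=395 Receivables=-413

Answer: 467 18 -467 395 -413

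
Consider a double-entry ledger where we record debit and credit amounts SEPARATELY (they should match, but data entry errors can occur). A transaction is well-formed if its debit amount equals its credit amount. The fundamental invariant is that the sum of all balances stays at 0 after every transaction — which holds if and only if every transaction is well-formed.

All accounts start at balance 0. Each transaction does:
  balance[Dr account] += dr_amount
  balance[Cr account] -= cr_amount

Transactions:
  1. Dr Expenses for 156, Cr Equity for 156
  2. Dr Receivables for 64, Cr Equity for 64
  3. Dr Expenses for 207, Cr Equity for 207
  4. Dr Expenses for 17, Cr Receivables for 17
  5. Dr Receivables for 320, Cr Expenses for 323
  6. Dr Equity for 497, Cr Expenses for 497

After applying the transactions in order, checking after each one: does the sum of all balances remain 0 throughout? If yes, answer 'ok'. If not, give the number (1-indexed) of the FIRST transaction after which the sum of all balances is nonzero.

After txn 1: dr=156 cr=156 sum_balances=0
After txn 2: dr=64 cr=64 sum_balances=0
After txn 3: dr=207 cr=207 sum_balances=0
After txn 4: dr=17 cr=17 sum_balances=0
After txn 5: dr=320 cr=323 sum_balances=-3
After txn 6: dr=497 cr=497 sum_balances=-3

Answer: 5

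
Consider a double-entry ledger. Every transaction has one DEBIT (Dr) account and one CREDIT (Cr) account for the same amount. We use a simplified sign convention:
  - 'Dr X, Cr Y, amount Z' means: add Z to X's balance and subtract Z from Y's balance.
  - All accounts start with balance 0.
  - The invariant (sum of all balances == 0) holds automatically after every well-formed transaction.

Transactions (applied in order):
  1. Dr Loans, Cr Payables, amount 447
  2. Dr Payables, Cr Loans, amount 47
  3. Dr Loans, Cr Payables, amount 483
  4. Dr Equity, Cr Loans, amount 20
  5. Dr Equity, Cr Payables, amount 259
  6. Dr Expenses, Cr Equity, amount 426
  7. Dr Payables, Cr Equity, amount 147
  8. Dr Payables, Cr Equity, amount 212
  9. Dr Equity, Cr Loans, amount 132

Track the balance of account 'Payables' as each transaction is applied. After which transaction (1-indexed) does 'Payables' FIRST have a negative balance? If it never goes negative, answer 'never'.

After txn 1: Payables=-447

Answer: 1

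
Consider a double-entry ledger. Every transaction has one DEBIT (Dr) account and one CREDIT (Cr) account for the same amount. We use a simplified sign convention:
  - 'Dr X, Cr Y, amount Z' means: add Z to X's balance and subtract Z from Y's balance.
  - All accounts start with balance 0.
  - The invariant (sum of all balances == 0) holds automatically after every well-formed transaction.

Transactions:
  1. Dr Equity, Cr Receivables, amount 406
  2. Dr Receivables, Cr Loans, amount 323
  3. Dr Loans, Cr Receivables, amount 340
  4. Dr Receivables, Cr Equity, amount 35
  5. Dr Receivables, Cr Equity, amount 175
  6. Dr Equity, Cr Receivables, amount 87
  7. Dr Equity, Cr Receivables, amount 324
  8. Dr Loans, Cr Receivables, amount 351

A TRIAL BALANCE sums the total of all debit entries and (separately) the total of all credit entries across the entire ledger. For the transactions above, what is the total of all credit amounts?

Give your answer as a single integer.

Txn 1: credit+=406
Txn 2: credit+=323
Txn 3: credit+=340
Txn 4: credit+=35
Txn 5: credit+=175
Txn 6: credit+=87
Txn 7: credit+=324
Txn 8: credit+=351
Total credits = 2041

Answer: 2041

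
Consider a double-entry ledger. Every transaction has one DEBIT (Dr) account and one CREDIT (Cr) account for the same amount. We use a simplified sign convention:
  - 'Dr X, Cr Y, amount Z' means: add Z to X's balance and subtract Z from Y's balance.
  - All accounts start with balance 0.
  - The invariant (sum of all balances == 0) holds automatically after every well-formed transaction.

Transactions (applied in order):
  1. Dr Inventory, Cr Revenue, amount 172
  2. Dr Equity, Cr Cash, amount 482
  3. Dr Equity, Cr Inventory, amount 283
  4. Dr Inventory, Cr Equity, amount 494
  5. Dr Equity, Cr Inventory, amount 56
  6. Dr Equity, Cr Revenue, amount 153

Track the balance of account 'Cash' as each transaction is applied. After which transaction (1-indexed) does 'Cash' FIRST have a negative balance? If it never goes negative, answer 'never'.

Answer: 2

Derivation:
After txn 1: Cash=0
After txn 2: Cash=-482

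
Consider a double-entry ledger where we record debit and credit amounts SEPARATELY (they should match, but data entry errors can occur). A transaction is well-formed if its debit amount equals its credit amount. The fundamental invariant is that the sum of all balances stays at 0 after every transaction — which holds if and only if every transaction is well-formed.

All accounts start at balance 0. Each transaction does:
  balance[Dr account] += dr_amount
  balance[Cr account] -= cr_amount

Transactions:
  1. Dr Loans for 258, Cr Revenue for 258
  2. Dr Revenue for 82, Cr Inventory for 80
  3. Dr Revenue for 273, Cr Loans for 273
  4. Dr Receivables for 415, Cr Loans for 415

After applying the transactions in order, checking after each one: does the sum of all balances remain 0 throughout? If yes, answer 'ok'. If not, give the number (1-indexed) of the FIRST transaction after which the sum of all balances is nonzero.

Answer: 2

Derivation:
After txn 1: dr=258 cr=258 sum_balances=0
After txn 2: dr=82 cr=80 sum_balances=2
After txn 3: dr=273 cr=273 sum_balances=2
After txn 4: dr=415 cr=415 sum_balances=2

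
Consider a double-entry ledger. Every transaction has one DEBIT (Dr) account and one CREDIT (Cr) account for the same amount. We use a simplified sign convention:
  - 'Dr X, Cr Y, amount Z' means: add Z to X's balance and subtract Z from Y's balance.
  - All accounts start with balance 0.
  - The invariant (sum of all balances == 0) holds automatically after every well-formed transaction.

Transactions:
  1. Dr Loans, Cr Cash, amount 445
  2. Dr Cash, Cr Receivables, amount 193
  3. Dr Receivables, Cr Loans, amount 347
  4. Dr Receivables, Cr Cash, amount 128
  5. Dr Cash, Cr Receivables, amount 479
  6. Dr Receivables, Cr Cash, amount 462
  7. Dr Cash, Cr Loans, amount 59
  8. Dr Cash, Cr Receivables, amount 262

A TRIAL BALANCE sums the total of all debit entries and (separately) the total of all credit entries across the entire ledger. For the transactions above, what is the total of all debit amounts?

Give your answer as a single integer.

Answer: 2375

Derivation:
Txn 1: debit+=445
Txn 2: debit+=193
Txn 3: debit+=347
Txn 4: debit+=128
Txn 5: debit+=479
Txn 6: debit+=462
Txn 7: debit+=59
Txn 8: debit+=262
Total debits = 2375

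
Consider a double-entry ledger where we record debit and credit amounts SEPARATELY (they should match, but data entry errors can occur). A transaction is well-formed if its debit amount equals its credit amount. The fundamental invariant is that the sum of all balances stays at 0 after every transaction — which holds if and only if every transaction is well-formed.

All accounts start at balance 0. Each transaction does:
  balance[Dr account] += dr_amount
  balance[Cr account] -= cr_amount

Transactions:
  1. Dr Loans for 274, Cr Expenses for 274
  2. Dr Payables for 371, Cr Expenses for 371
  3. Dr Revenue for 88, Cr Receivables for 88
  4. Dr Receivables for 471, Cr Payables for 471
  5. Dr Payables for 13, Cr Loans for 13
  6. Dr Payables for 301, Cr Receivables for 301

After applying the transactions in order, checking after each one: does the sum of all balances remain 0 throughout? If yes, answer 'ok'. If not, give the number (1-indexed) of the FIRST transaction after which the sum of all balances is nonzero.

After txn 1: dr=274 cr=274 sum_balances=0
After txn 2: dr=371 cr=371 sum_balances=0
After txn 3: dr=88 cr=88 sum_balances=0
After txn 4: dr=471 cr=471 sum_balances=0
After txn 5: dr=13 cr=13 sum_balances=0
After txn 6: dr=301 cr=301 sum_balances=0

Answer: ok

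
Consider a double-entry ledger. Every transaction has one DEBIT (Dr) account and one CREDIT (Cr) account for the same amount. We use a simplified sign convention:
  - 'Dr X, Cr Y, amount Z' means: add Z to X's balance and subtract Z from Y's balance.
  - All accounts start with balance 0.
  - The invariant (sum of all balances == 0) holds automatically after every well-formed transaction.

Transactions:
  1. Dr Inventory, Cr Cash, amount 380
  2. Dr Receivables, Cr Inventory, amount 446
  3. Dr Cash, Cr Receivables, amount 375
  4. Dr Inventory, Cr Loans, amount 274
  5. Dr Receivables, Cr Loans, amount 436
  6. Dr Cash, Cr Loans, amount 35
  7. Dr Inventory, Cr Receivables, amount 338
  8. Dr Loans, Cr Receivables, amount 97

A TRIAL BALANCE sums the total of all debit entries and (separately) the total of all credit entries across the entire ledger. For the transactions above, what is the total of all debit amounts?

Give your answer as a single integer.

Answer: 2381

Derivation:
Txn 1: debit+=380
Txn 2: debit+=446
Txn 3: debit+=375
Txn 4: debit+=274
Txn 5: debit+=436
Txn 6: debit+=35
Txn 7: debit+=338
Txn 8: debit+=97
Total debits = 2381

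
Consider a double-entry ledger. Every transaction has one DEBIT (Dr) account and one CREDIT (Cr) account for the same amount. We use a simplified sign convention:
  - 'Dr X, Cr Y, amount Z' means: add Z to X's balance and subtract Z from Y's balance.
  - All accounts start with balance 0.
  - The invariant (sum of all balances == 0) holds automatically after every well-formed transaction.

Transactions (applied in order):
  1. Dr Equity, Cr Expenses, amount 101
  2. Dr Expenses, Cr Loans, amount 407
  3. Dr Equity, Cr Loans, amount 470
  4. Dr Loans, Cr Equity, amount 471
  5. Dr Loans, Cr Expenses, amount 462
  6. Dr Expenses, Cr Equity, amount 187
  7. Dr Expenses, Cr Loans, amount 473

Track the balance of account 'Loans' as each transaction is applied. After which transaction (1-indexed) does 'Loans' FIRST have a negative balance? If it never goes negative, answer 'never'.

Answer: 2

Derivation:
After txn 1: Loans=0
After txn 2: Loans=-407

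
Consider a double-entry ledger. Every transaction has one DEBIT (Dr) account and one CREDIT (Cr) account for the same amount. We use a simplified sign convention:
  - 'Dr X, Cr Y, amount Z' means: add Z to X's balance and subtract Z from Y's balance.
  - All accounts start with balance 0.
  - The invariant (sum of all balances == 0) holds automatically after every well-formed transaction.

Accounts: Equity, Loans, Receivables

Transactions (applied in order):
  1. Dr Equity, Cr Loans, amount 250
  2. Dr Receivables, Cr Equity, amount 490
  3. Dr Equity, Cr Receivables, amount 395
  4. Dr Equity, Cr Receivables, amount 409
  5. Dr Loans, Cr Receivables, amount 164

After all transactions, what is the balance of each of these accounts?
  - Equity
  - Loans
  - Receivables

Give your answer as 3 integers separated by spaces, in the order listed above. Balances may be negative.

After txn 1 (Dr Equity, Cr Loans, amount 250): Equity=250 Loans=-250
After txn 2 (Dr Receivables, Cr Equity, amount 490): Equity=-240 Loans=-250 Receivables=490
After txn 3 (Dr Equity, Cr Receivables, amount 395): Equity=155 Loans=-250 Receivables=95
After txn 4 (Dr Equity, Cr Receivables, amount 409): Equity=564 Loans=-250 Receivables=-314
After txn 5 (Dr Loans, Cr Receivables, amount 164): Equity=564 Loans=-86 Receivables=-478

Answer: 564 -86 -478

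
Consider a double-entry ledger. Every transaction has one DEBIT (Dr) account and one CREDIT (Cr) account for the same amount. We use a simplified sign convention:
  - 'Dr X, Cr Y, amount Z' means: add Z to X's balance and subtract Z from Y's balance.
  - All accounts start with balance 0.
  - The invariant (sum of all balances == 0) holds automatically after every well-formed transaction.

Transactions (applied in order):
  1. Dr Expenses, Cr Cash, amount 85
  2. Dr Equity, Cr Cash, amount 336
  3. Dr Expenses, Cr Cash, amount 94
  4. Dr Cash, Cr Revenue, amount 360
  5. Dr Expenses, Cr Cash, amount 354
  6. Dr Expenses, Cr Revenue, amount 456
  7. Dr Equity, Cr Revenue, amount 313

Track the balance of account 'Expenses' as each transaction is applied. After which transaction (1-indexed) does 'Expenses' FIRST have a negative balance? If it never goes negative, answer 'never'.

Answer: never

Derivation:
After txn 1: Expenses=85
After txn 2: Expenses=85
After txn 3: Expenses=179
After txn 4: Expenses=179
After txn 5: Expenses=533
After txn 6: Expenses=989
After txn 7: Expenses=989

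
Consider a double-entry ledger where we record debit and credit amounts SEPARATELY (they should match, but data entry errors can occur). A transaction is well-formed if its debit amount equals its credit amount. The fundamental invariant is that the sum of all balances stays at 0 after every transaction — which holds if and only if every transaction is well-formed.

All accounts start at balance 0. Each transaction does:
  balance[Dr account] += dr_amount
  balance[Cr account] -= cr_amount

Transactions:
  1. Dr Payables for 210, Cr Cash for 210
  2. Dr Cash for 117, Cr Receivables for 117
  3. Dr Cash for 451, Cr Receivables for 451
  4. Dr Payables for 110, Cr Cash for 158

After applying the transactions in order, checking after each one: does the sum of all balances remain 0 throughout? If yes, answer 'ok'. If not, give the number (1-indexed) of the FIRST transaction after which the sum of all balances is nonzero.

After txn 1: dr=210 cr=210 sum_balances=0
After txn 2: dr=117 cr=117 sum_balances=0
After txn 3: dr=451 cr=451 sum_balances=0
After txn 4: dr=110 cr=158 sum_balances=-48

Answer: 4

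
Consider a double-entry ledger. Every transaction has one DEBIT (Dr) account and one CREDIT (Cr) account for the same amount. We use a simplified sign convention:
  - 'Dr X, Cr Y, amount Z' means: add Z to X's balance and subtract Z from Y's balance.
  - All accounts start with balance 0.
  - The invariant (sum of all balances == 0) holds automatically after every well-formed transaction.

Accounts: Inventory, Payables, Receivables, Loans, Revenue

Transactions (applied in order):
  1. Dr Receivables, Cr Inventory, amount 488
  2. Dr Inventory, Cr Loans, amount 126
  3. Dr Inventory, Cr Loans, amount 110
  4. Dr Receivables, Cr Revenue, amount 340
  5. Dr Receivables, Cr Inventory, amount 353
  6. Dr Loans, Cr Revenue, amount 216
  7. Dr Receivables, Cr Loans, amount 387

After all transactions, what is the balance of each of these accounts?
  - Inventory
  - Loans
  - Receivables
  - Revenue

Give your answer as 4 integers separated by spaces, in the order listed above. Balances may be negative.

Answer: -605 -407 1568 -556

Derivation:
After txn 1 (Dr Receivables, Cr Inventory, amount 488): Inventory=-488 Receivables=488
After txn 2 (Dr Inventory, Cr Loans, amount 126): Inventory=-362 Loans=-126 Receivables=488
After txn 3 (Dr Inventory, Cr Loans, amount 110): Inventory=-252 Loans=-236 Receivables=488
After txn 4 (Dr Receivables, Cr Revenue, amount 340): Inventory=-252 Loans=-236 Receivables=828 Revenue=-340
After txn 5 (Dr Receivables, Cr Inventory, amount 353): Inventory=-605 Loans=-236 Receivables=1181 Revenue=-340
After txn 6 (Dr Loans, Cr Revenue, amount 216): Inventory=-605 Loans=-20 Receivables=1181 Revenue=-556
After txn 7 (Dr Receivables, Cr Loans, amount 387): Inventory=-605 Loans=-407 Receivables=1568 Revenue=-556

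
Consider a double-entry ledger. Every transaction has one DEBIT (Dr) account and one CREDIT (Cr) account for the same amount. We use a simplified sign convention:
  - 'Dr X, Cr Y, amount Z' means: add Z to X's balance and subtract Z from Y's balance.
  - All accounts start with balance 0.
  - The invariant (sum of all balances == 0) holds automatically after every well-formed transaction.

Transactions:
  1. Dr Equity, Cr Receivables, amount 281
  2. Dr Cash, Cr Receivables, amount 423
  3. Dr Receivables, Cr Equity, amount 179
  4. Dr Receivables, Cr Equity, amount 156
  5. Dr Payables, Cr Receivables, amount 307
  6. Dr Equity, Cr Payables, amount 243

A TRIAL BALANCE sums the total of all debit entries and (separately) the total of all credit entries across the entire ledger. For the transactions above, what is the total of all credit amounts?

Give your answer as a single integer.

Answer: 1589

Derivation:
Txn 1: credit+=281
Txn 2: credit+=423
Txn 3: credit+=179
Txn 4: credit+=156
Txn 5: credit+=307
Txn 6: credit+=243
Total credits = 1589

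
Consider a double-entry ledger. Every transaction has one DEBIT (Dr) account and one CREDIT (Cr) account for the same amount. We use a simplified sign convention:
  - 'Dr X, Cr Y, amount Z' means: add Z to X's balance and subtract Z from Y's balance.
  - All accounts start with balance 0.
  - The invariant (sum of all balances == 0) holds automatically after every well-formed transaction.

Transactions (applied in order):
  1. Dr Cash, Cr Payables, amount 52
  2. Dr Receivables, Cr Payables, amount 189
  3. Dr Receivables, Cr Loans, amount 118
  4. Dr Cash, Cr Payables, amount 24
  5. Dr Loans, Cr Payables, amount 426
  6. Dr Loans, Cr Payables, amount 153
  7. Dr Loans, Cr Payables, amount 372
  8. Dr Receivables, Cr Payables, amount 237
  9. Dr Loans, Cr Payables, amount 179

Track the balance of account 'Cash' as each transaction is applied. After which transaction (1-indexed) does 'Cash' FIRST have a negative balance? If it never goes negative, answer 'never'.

After txn 1: Cash=52
After txn 2: Cash=52
After txn 3: Cash=52
After txn 4: Cash=76
After txn 5: Cash=76
After txn 6: Cash=76
After txn 7: Cash=76
After txn 8: Cash=76
After txn 9: Cash=76

Answer: never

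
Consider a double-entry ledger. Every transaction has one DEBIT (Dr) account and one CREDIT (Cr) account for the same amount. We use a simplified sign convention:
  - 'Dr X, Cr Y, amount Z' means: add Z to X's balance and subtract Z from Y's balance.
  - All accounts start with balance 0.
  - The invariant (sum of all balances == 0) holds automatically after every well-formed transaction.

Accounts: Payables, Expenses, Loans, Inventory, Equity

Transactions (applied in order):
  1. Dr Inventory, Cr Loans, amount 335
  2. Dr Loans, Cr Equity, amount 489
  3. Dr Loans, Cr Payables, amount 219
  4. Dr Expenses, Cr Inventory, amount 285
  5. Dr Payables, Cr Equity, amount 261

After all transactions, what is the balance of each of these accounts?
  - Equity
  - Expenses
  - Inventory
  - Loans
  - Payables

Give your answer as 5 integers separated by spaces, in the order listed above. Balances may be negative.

After txn 1 (Dr Inventory, Cr Loans, amount 335): Inventory=335 Loans=-335
After txn 2 (Dr Loans, Cr Equity, amount 489): Equity=-489 Inventory=335 Loans=154
After txn 3 (Dr Loans, Cr Payables, amount 219): Equity=-489 Inventory=335 Loans=373 Payables=-219
After txn 4 (Dr Expenses, Cr Inventory, amount 285): Equity=-489 Expenses=285 Inventory=50 Loans=373 Payables=-219
After txn 5 (Dr Payables, Cr Equity, amount 261): Equity=-750 Expenses=285 Inventory=50 Loans=373 Payables=42

Answer: -750 285 50 373 42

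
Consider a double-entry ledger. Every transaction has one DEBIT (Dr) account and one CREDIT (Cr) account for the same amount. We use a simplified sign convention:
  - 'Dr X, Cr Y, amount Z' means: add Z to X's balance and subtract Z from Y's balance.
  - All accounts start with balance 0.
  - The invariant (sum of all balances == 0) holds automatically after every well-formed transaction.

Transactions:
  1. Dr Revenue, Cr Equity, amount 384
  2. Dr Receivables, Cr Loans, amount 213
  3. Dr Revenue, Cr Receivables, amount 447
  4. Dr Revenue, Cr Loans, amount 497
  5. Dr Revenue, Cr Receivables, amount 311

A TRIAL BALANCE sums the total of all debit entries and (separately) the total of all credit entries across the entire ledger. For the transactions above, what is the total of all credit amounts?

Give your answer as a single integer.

Txn 1: credit+=384
Txn 2: credit+=213
Txn 3: credit+=447
Txn 4: credit+=497
Txn 5: credit+=311
Total credits = 1852

Answer: 1852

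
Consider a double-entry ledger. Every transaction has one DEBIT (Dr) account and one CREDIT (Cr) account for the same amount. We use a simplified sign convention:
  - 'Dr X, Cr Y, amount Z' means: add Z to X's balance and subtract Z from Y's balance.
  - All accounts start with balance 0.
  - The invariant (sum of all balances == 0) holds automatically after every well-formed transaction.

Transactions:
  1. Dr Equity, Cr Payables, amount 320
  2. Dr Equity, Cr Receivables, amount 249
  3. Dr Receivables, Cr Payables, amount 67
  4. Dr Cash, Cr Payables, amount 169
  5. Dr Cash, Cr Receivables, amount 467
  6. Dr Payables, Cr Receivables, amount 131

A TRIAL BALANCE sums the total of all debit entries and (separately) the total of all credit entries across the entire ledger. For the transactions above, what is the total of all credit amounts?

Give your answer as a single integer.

Txn 1: credit+=320
Txn 2: credit+=249
Txn 3: credit+=67
Txn 4: credit+=169
Txn 5: credit+=467
Txn 6: credit+=131
Total credits = 1403

Answer: 1403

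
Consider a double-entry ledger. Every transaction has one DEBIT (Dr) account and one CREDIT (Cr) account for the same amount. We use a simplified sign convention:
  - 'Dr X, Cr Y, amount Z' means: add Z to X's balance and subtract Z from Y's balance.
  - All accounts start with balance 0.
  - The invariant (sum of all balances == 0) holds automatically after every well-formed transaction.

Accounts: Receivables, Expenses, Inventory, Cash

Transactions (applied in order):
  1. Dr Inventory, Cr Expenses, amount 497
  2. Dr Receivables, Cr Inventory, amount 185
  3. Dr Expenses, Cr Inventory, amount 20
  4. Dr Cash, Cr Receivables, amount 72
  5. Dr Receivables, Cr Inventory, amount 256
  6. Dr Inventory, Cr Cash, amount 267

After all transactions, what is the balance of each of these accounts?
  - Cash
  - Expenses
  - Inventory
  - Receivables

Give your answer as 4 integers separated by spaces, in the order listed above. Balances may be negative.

Answer: -195 -477 303 369

Derivation:
After txn 1 (Dr Inventory, Cr Expenses, amount 497): Expenses=-497 Inventory=497
After txn 2 (Dr Receivables, Cr Inventory, amount 185): Expenses=-497 Inventory=312 Receivables=185
After txn 3 (Dr Expenses, Cr Inventory, amount 20): Expenses=-477 Inventory=292 Receivables=185
After txn 4 (Dr Cash, Cr Receivables, amount 72): Cash=72 Expenses=-477 Inventory=292 Receivables=113
After txn 5 (Dr Receivables, Cr Inventory, amount 256): Cash=72 Expenses=-477 Inventory=36 Receivables=369
After txn 6 (Dr Inventory, Cr Cash, amount 267): Cash=-195 Expenses=-477 Inventory=303 Receivables=369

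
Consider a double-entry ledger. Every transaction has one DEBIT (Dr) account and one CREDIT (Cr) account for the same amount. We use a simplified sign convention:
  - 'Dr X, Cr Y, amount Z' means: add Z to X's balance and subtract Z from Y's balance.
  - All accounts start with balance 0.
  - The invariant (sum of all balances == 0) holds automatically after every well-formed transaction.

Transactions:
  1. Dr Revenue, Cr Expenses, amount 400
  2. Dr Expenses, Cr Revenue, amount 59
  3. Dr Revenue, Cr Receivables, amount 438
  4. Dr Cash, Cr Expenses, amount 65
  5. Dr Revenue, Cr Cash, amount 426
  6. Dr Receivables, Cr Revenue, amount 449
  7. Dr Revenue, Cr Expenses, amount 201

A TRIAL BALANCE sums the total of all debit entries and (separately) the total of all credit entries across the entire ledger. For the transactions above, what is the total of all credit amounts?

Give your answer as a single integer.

Txn 1: credit+=400
Txn 2: credit+=59
Txn 3: credit+=438
Txn 4: credit+=65
Txn 5: credit+=426
Txn 6: credit+=449
Txn 7: credit+=201
Total credits = 2038

Answer: 2038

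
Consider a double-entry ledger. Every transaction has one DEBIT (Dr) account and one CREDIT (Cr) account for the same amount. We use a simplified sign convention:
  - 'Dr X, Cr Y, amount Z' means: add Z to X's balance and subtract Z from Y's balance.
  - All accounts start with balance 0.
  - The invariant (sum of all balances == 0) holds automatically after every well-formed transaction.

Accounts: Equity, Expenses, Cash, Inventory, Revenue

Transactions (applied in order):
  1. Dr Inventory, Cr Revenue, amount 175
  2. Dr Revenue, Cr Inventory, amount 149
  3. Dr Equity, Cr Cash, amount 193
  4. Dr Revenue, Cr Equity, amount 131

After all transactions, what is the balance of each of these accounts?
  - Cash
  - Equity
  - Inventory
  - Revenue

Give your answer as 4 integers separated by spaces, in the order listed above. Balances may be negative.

After txn 1 (Dr Inventory, Cr Revenue, amount 175): Inventory=175 Revenue=-175
After txn 2 (Dr Revenue, Cr Inventory, amount 149): Inventory=26 Revenue=-26
After txn 3 (Dr Equity, Cr Cash, amount 193): Cash=-193 Equity=193 Inventory=26 Revenue=-26
After txn 4 (Dr Revenue, Cr Equity, amount 131): Cash=-193 Equity=62 Inventory=26 Revenue=105

Answer: -193 62 26 105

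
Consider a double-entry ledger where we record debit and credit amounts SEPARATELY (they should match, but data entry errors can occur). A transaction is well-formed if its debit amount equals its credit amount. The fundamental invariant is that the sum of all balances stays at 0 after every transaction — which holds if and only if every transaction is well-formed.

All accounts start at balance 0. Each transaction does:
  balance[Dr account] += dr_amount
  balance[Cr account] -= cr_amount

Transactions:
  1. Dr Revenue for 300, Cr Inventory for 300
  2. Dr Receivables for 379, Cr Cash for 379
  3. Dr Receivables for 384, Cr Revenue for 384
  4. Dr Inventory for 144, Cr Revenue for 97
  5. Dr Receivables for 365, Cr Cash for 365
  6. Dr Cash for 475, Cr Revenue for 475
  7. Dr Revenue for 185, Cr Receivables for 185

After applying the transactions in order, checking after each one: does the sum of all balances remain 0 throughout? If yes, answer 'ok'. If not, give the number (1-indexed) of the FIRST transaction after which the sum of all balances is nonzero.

Answer: 4

Derivation:
After txn 1: dr=300 cr=300 sum_balances=0
After txn 2: dr=379 cr=379 sum_balances=0
After txn 3: dr=384 cr=384 sum_balances=0
After txn 4: dr=144 cr=97 sum_balances=47
After txn 5: dr=365 cr=365 sum_balances=47
After txn 6: dr=475 cr=475 sum_balances=47
After txn 7: dr=185 cr=185 sum_balances=47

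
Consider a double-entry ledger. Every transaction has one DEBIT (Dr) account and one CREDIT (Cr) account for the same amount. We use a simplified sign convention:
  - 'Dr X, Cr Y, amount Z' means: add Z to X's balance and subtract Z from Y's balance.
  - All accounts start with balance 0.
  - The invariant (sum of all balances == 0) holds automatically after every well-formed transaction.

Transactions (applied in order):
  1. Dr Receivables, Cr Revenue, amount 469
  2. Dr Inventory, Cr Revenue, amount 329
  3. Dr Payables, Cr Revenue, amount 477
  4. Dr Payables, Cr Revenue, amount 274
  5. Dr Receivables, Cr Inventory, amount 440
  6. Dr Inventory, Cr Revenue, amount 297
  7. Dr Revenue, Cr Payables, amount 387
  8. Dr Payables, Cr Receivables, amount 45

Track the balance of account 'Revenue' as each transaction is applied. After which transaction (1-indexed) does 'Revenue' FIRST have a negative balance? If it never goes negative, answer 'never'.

Answer: 1

Derivation:
After txn 1: Revenue=-469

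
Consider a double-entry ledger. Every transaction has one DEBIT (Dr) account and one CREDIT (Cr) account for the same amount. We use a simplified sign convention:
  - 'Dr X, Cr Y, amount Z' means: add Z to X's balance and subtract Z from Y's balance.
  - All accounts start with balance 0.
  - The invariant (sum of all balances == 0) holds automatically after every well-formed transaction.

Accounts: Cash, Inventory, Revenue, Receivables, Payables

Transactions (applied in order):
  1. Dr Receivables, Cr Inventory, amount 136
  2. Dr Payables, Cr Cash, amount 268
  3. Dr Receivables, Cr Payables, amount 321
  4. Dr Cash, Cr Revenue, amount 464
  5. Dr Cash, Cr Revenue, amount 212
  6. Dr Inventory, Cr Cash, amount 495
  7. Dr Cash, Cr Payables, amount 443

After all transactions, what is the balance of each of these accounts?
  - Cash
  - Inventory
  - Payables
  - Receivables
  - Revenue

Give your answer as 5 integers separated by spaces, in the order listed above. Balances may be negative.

Answer: 356 359 -496 457 -676

Derivation:
After txn 1 (Dr Receivables, Cr Inventory, amount 136): Inventory=-136 Receivables=136
After txn 2 (Dr Payables, Cr Cash, amount 268): Cash=-268 Inventory=-136 Payables=268 Receivables=136
After txn 3 (Dr Receivables, Cr Payables, amount 321): Cash=-268 Inventory=-136 Payables=-53 Receivables=457
After txn 4 (Dr Cash, Cr Revenue, amount 464): Cash=196 Inventory=-136 Payables=-53 Receivables=457 Revenue=-464
After txn 5 (Dr Cash, Cr Revenue, amount 212): Cash=408 Inventory=-136 Payables=-53 Receivables=457 Revenue=-676
After txn 6 (Dr Inventory, Cr Cash, amount 495): Cash=-87 Inventory=359 Payables=-53 Receivables=457 Revenue=-676
After txn 7 (Dr Cash, Cr Payables, amount 443): Cash=356 Inventory=359 Payables=-496 Receivables=457 Revenue=-676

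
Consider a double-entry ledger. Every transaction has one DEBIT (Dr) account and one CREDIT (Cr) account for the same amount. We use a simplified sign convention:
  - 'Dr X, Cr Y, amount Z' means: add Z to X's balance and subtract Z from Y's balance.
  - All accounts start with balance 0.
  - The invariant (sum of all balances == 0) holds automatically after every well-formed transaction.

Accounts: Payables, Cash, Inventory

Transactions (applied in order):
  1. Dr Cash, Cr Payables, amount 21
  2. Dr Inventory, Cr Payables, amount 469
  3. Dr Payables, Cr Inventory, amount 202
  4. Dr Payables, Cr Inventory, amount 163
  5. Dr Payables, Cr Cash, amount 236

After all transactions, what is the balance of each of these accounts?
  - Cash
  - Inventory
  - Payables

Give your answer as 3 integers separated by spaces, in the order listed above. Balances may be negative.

After txn 1 (Dr Cash, Cr Payables, amount 21): Cash=21 Payables=-21
After txn 2 (Dr Inventory, Cr Payables, amount 469): Cash=21 Inventory=469 Payables=-490
After txn 3 (Dr Payables, Cr Inventory, amount 202): Cash=21 Inventory=267 Payables=-288
After txn 4 (Dr Payables, Cr Inventory, amount 163): Cash=21 Inventory=104 Payables=-125
After txn 5 (Dr Payables, Cr Cash, amount 236): Cash=-215 Inventory=104 Payables=111

Answer: -215 104 111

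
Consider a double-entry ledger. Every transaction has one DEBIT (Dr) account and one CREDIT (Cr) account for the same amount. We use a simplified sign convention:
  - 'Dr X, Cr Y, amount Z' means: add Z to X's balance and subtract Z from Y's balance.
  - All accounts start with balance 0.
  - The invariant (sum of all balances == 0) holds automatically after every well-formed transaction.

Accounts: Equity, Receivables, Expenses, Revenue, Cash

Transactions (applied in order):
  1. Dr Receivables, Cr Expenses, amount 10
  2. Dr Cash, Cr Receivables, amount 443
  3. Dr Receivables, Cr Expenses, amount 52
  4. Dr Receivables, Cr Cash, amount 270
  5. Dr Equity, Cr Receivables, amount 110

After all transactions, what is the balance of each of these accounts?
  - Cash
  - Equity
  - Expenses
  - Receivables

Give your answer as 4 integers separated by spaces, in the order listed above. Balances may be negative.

After txn 1 (Dr Receivables, Cr Expenses, amount 10): Expenses=-10 Receivables=10
After txn 2 (Dr Cash, Cr Receivables, amount 443): Cash=443 Expenses=-10 Receivables=-433
After txn 3 (Dr Receivables, Cr Expenses, amount 52): Cash=443 Expenses=-62 Receivables=-381
After txn 4 (Dr Receivables, Cr Cash, amount 270): Cash=173 Expenses=-62 Receivables=-111
After txn 5 (Dr Equity, Cr Receivables, amount 110): Cash=173 Equity=110 Expenses=-62 Receivables=-221

Answer: 173 110 -62 -221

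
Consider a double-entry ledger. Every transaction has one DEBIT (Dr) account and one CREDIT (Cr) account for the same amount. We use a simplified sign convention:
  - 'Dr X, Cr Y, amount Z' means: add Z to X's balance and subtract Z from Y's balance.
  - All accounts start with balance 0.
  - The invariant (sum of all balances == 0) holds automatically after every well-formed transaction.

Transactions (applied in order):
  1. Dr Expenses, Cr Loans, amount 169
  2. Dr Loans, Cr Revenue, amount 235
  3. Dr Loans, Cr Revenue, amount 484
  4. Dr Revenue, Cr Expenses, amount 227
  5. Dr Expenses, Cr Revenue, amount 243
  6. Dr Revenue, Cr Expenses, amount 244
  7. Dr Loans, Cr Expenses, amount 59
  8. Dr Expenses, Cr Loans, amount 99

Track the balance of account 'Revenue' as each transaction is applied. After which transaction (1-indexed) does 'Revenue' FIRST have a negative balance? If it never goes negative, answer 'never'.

After txn 1: Revenue=0
After txn 2: Revenue=-235

Answer: 2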